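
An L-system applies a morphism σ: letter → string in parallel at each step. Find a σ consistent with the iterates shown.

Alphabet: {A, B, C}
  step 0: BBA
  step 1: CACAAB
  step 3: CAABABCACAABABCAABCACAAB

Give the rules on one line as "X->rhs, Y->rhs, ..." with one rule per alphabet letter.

  step 0 ⇒ step 1: BBA ⇒ CA·CA·AB
    A ↦ AB
    B ↦ CA
    C ↦ CA  (constrained at step 1)

A->AB, B->CA, C->CA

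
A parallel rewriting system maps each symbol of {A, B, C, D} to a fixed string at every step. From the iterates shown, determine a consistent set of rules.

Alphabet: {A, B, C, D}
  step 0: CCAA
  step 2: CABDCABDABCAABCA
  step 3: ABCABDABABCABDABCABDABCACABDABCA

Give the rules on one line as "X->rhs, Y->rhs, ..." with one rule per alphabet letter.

A->CA, B->BD, C->AB, D->AB

  step 2 ⇒ step 3: CABDCABDABCAABCA ⇒ AB·CA·BD·AB·AB·CA·BD·AB·CA·BD·AB·CA·CA·BD·AB·CA
    A ↦ CA
    B ↦ BD
    C ↦ AB
    D ↦ AB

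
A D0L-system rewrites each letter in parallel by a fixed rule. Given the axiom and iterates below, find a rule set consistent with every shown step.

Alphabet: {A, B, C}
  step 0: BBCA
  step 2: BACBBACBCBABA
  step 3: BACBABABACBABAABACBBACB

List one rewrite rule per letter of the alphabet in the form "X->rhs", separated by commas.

A->CB, B->BA, C->A

  step 2 ⇒ step 3: BACBBACBCBABA ⇒ BA·CB·A·BA·BA·CB·A·BA·A·BA·CB·BA·CB
    A ↦ CB
    B ↦ BA
    C ↦ A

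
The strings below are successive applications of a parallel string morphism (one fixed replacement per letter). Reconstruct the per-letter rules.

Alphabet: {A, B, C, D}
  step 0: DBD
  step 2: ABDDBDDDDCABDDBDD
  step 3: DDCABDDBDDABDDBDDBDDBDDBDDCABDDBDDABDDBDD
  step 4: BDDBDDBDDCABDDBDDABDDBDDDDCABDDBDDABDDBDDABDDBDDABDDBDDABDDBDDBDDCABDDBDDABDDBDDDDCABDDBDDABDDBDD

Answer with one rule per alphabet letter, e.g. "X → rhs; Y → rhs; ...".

  step 3 ⇒ step 4: DDCABDDBDDABDDBDDBDDBDDBDDCABDDBDDABDDBDD ⇒ BDD·BDD·B·DDC·A·BDD·BDD·A·BDD·BDD·DDC·A·BDD·BDD·A·BDD·BDD·A·BDD·BDD·A·BDD·BDD·A·BDD·BDD·B·DDC·A·BDD·BDD·A·BDD·BDD·DDC·A·BDD·BDD·A·BDD·BDD
    A ↦ DDC
    B ↦ A
    C ↦ B
    D ↦ BDD

A->DDC, B->A, C->B, D->BDD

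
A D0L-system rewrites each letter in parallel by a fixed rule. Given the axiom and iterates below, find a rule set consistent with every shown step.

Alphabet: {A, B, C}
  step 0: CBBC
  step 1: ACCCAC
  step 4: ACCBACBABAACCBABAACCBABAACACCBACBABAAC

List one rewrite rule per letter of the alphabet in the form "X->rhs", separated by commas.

  step 0 ⇒ step 1: CBBC ⇒ AC·C·C·AC
    B ↦ C
    C ↦ AC
    A ↦ BA  (constrained at step 1)

A->BA, B->C, C->AC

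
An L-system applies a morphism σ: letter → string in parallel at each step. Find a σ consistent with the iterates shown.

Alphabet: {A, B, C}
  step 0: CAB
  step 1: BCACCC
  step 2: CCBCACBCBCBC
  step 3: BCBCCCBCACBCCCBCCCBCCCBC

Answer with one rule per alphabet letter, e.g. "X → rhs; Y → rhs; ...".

A->AC, B->CC, C->BC

  step 2 ⇒ step 3: CCBCACBCBCBC ⇒ BC·BC·CC·BC·AC·BC·CC·BC·CC·BC·CC·BC
    A ↦ AC
    B ↦ CC
    C ↦ BC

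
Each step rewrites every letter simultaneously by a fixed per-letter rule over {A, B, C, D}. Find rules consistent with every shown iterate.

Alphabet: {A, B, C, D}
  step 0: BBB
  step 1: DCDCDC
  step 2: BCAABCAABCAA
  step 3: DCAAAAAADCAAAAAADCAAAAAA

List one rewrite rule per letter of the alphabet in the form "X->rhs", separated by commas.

  step 2 ⇒ step 3: BCAABCAABCAA ⇒ DC·AA·AA·AA·DC·AA·AA·AA·DC·AA·AA·AA
    A ↦ AA
    B ↦ DC
    C ↦ AA
  step 1 ⇒ step 2: DCDCDC ⇒ BC·AA·BC·AA·BC·AA
    D ↦ BC

A->AA, B->DC, C->AA, D->BC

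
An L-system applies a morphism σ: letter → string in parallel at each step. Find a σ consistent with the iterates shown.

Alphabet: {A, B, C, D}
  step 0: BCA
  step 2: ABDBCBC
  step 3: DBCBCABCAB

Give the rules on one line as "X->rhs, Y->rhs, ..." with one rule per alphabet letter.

A->DB, B->C, C->AB, D->B

  step 2 ⇒ step 3: ABDBCBC ⇒ DB·C·B·C·AB·C·AB
    A ↦ DB
    B ↦ C
    C ↦ AB
    D ↦ B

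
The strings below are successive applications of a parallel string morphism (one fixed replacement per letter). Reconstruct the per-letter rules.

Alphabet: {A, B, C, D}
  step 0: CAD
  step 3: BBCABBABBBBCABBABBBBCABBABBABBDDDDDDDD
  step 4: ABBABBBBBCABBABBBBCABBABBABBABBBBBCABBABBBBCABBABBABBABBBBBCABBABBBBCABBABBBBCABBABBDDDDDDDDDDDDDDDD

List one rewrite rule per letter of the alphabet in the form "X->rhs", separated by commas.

  step 3 ⇒ step 4: BBCABBABBBBCABBABBBBCABBABBABBDDDDDDDD ⇒ ABB·ABB·B·BBC·ABB·ABB·BBC·ABB·ABB·ABB·ABB·B·BBC·ABB·ABB·BBC·ABB·ABB·ABB·ABB·B·BBC·ABB·ABB·BBC·ABB·ABB·BBC·ABB·ABB·DD·DD·DD·DD·DD·DD·DD·DD
    A ↦ BBC
    B ↦ ABB
    C ↦ B
    D ↦ DD

A->BBC, B->ABB, C->B, D->DD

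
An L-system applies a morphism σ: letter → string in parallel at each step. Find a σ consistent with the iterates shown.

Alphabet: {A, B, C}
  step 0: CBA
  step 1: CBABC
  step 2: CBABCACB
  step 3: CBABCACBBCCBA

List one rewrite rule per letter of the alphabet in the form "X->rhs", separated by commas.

A->BC, B->A, C->CB

  step 2 ⇒ step 3: CBABCACB ⇒ CB·A·BC·A·CB·BC·CB·A
    A ↦ BC
    B ↦ A
    C ↦ CB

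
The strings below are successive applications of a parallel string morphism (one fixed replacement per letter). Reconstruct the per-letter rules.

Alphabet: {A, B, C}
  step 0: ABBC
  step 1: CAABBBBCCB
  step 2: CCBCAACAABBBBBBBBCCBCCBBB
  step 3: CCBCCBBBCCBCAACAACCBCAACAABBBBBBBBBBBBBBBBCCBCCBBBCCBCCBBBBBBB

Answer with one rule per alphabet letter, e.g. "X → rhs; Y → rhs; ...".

  step 2 ⇒ step 3: CCBCAACAABBBBBBBBCCBCCBBB ⇒ CCB·CCB·BB·CCB·CAA·CAA·CCB·CAA·CAA·BB·BB·BB·BB·BB·BB·BB·BB·CCB·CCB·BB·CCB·CCB·BB·BB·BB
    A ↦ CAA
    B ↦ BB
    C ↦ CCB

A->CAA, B->BB, C->CCB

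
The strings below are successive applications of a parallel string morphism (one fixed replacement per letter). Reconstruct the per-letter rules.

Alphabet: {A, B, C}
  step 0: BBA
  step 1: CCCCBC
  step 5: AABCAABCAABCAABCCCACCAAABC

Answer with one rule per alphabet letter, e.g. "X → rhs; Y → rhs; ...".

  step 0 ⇒ step 1: BBA ⇒ CC·CC·BC
    A ↦ BC
    B ↦ CC
    C ↦ A  (constrained at step 1)

A->BC, B->CC, C->A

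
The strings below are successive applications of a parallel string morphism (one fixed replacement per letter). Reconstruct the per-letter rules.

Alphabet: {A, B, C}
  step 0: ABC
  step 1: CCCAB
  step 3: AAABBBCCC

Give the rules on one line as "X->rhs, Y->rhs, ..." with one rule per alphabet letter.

A->CCC, B->A, C->B

  step 0 ⇒ step 1: ABC ⇒ CCC·A·B
    A ↦ CCC
    B ↦ A
    C ↦ B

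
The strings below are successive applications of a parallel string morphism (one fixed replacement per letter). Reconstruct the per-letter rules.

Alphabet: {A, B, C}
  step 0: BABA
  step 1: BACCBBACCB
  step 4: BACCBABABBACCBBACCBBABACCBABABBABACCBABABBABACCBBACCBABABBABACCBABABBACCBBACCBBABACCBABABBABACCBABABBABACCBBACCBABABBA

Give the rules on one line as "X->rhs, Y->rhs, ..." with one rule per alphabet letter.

A->CCB, B->BA, C->AB

  step 0 ⇒ step 1: BABA ⇒ BA·CCB·BA·CCB
    A ↦ CCB
    B ↦ BA
    C ↦ AB  (constrained at step 1)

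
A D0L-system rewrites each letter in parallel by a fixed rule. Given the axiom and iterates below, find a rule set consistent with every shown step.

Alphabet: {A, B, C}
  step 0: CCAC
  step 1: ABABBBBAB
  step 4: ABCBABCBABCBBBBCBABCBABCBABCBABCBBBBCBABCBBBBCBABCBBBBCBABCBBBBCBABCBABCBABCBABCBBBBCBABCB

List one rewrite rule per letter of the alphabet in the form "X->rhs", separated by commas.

A->BBB, B->CB, C->AB

  step 0 ⇒ step 1: CCAC ⇒ AB·AB·BBB·AB
    A ↦ BBB
    C ↦ AB
    B ↦ CB  (constrained at step 1)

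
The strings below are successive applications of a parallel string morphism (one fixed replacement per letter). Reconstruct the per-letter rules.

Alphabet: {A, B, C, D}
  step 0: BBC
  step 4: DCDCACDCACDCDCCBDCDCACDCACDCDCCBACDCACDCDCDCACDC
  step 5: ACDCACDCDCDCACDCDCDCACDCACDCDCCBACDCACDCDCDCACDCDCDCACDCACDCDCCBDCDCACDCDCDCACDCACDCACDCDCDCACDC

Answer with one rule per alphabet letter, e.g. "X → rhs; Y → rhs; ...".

A->DC, B->CB, C->DC, D->AC

  step 4 ⇒ step 5: DCDCACDCACDCDCCBDCDCACDCACDCDCCBACDCACDCDCDCACDC ⇒ AC·DC·AC·DC·DC·DC·AC·DC·DC·DC·AC·DC·AC·DC·DC·CB·AC·DC·AC·DC·DC·DC·AC·DC·DC·DC·AC·DC·AC·DC·DC·CB·DC·DC·AC·DC·DC·DC·AC·DC·AC·DC·AC·DC·DC·DC·AC·DC
    A ↦ DC
    B ↦ CB
    C ↦ DC
    D ↦ AC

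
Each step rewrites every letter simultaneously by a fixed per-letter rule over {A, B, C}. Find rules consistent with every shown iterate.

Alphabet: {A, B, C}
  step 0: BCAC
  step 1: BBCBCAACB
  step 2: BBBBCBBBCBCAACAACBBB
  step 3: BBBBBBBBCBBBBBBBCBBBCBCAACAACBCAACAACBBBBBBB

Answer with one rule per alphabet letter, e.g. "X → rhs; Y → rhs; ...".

  step 2 ⇒ step 3: BBBBCBBBCBCAACAACBBB ⇒ BB·BB·BB·BB·CB·BB·BB·BB·CB·BB·CB·CAA·CAA·CB·CAA·CAA·CB·BB·BB·BB
    A ↦ CAA
    B ↦ BB
    C ↦ CB

A->CAA, B->BB, C->CB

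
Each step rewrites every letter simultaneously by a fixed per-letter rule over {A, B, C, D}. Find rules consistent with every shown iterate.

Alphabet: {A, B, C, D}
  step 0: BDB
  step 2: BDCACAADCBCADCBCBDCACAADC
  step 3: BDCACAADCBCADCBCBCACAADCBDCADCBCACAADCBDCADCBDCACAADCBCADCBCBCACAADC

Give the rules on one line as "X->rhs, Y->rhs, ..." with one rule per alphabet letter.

  step 2 ⇒ step 3: BDCACAADCBCADCBCBDCACAADC ⇒ BDC·ACA·ADC·BC·ADC·BC·BC·ACA·ADC·BDC·ADC·BC·ACA·ADC·BDC·ADC·BDC·ACA·ADC·BC·ADC·BC·BC·ACA·ADC
    A ↦ BC
    B ↦ BDC
    C ↦ ADC
    D ↦ ACA

A->BC, B->BDC, C->ADC, D->ACA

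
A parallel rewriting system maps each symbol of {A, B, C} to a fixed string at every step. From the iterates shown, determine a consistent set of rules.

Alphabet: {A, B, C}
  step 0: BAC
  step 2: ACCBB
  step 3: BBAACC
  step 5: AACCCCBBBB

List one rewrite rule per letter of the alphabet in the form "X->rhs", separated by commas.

A->BB, B->C, C->A

  step 2 ⇒ step 3: ACCBB ⇒ BB·A·A·C·C
    A ↦ BB
    B ↦ C
    C ↦ A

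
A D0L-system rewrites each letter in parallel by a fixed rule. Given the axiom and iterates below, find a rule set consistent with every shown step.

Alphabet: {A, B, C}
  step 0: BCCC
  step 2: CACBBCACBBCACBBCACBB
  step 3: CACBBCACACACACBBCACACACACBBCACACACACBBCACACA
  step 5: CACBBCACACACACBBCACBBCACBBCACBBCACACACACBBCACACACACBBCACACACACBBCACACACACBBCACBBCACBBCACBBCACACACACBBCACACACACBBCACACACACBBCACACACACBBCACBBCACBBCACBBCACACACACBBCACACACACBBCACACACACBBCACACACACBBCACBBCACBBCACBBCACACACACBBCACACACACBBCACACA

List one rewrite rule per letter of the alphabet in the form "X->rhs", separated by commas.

A->CBB, B->CA, C->CA

  step 2 ⇒ step 3: CACBBCACBBCACBBCACBB ⇒ CA·CBB·CA·CA·CA·CA·CBB·CA·CA·CA·CA·CBB·CA·CA·CA·CA·CBB·CA·CA·CA
    A ↦ CBB
    B ↦ CA
    C ↦ CA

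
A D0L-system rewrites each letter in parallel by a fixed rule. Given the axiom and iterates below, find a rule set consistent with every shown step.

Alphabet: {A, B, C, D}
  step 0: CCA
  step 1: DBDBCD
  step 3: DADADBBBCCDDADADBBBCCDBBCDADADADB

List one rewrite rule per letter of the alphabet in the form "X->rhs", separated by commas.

  step 0 ⇒ step 1: CCA ⇒ DB·DB·CD
    A ↦ CD
    C ↦ DB
    B ↦ DA  (constrained at step 1)
    D ↦ BBC  (constrained at step 1)

A->CD, B->DA, C->DB, D->BBC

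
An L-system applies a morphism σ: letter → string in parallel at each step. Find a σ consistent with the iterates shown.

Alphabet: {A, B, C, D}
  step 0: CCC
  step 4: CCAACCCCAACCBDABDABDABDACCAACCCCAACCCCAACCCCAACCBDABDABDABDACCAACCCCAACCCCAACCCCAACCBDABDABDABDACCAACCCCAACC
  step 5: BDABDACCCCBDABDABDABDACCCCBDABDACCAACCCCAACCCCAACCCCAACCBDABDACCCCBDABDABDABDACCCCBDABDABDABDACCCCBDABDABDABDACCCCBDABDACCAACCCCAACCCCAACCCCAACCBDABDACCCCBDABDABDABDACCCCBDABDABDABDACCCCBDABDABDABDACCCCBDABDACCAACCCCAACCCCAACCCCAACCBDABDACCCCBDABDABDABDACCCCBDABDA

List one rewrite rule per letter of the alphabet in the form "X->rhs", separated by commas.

  step 4 ⇒ step 5: CCAACCCCAACCBDABDABDABDACCAACCCCAACCCCAACCCCAACCBDABDABDABDACCAACCCCAACCCCAACCCCAACCBDABDABDABDACCAACCCCAACC ⇒ BDA·BDA·CC·CC·BDA·BDA·BDA·BDA·CC·CC·BDA·BDA·C·CAA·CC·C·CAA·CC·C·CAA·CC·C·CAA·CC·BDA·BDA·CC·CC·BDA·BDA·BDA·BDA·CC·CC·BDA·BDA·BDA·BDA·CC·CC·BDA·BDA·BDA·BDA·CC·CC·BDA·BDA·C·CAA·CC·C·CAA·CC·C·CAA·CC·C·CAA·CC·BDA·BDA·CC·CC·BDA·BDA·BDA·BDA·CC·CC·BDA·BDA·BDA·BDA·CC·CC·BDA·BDA·BDA·BDA·CC·CC·BDA·BDA·C·CAA·CC·C·CAA·CC·C·CAA·CC·C·CAA·CC·BDA·BDA·CC·CC·BDA·BDA·BDA·BDA·CC·CC·BDA·BDA
    A ↦ CC
    B ↦ C
    C ↦ BDA
    D ↦ CAA

A->CC, B->C, C->BDA, D->CAA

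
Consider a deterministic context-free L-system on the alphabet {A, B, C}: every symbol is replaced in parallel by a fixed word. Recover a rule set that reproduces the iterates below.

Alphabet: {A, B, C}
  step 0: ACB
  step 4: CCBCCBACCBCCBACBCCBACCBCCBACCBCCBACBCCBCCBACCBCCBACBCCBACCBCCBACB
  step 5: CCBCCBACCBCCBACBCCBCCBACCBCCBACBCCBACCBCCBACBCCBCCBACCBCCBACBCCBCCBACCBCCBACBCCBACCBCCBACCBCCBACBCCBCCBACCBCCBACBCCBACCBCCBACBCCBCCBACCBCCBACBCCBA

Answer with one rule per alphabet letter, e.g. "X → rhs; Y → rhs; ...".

A->CB, B->A, C->CCB

  step 4 ⇒ step 5: CCBCCBACCBCCBACBCCBACCBCCBACCBCCBACBCCBCCBACCBCCBACBCCBACCBCCBACB ⇒ CCB·CCB·A·CCB·CCB·A·CB·CCB·CCB·A·CCB·CCB·A·CB·CCB·A·CCB·CCB·A·CB·CCB·CCB·A·CCB·CCB·A·CB·CCB·CCB·A·CCB·CCB·A·CB·CCB·A·CCB·CCB·A·CCB·CCB·A·CB·CCB·CCB·A·CCB·CCB·A·CB·CCB·A·CCB·CCB·A·CB·CCB·CCB·A·CCB·CCB·A·CB·CCB·A
    A ↦ CB
    B ↦ A
    C ↦ CCB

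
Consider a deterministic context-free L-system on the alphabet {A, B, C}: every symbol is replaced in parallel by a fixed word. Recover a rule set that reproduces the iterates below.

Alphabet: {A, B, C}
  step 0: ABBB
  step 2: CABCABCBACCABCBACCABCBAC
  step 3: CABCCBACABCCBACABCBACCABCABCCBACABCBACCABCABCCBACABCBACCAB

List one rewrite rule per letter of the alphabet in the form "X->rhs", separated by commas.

  step 2 ⇒ step 3: CABCABCBACCABCBACCABCBAC ⇒ CAB·C·CBA·CAB·C·CBA·CAB·CBA·C·CAB·CAB·C·CBA·CAB·CBA·C·CAB·CAB·C·CBA·CAB·CBA·C·CAB
    A ↦ C
    B ↦ CBA
    C ↦ CAB

A->C, B->CBA, C->CAB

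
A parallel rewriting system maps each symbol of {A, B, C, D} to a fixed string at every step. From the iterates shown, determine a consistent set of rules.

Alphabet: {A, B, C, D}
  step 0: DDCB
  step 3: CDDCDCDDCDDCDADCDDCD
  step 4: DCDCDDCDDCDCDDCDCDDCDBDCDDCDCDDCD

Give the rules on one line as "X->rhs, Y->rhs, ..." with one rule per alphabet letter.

A->BD, B->AD, C->D, D->CD

  step 3 ⇒ step 4: CDDCDCDDCDDCDADCDDCD ⇒ D·CD·CD·D·CD·D·CD·CD·D·CD·CD·D·CD·BD·CD·D·CD·CD·D·CD
    A ↦ BD
    C ↦ D
    D ↦ CD
    B ↦ AD  (constrained at step 0)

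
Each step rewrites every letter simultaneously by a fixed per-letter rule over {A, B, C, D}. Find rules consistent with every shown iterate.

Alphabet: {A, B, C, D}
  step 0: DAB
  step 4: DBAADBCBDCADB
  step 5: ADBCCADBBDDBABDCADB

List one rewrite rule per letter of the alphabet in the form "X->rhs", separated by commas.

  step 4 ⇒ step 5: DBAADBCBDCADB ⇒ A·DB·C·C·A·DB·BD·DB·A·BD·C·A·DB
    A ↦ C
    B ↦ DB
    C ↦ BD
    D ↦ A

A->C, B->DB, C->BD, D->A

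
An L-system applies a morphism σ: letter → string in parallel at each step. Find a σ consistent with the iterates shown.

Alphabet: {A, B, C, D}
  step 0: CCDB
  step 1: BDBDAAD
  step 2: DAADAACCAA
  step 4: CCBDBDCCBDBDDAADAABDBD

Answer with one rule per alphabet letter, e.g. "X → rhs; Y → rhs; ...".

  step 1 ⇒ step 2: BDBDAAD ⇒ D·AA·D·AA·C·C·AA
    A ↦ C
    B ↦ D
    D ↦ AA
  step 0 ⇒ step 1: CCDB ⇒ BD·BD·AA·D
    C ↦ BD

A->C, B->D, C->BD, D->AA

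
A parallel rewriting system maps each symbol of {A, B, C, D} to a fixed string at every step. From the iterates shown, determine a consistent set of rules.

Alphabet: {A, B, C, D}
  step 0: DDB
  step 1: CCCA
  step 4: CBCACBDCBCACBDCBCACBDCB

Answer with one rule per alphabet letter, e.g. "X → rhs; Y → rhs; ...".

A->D, B->CA, C->CB, D->C

  step 0 ⇒ step 1: DDB ⇒ C·C·CA
    B ↦ CA
    D ↦ C
    A ↦ D  (constrained at step 1)
    C ↦ CB  (constrained at step 1)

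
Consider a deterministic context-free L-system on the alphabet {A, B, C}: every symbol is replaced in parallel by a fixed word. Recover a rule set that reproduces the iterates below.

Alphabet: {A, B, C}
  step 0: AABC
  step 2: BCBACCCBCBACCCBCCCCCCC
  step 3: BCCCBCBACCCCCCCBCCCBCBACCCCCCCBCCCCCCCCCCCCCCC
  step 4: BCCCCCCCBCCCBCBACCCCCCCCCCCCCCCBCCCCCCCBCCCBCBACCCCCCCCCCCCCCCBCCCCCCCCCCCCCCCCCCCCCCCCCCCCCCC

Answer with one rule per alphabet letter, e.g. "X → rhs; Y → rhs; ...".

  step 3 ⇒ step 4: BCCCBCBACCCCCCCBCCCBCBACCCCCCCBCCCCCCCCCCCCCCC ⇒ BC·CC·CC·CC·BC·CC·BC·BAC·CC·CC·CC·CC·CC·CC·CC·BC·CC·CC·CC·BC·CC·BC·BAC·CC·CC·CC·CC·CC·CC·CC·BC·CC·CC·CC·CC·CC·CC·CC·CC·CC·CC·CC·CC·CC·CC·CC
    A ↦ BAC
    B ↦ BC
    C ↦ CC

A->BAC, B->BC, C->CC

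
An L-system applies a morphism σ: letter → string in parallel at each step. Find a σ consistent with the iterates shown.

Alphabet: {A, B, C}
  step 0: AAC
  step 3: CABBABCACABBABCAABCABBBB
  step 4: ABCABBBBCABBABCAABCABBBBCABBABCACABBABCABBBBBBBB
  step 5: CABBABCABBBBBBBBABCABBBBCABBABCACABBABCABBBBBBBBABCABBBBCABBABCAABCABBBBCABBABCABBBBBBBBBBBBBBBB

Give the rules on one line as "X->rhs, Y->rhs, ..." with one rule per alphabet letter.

  step 4 ⇒ step 5: ABCABBBBCABBABCAABCABBBBCABBABCACABBABCABBBBBBBB ⇒ CA·BB·AB·CA·BB·BB·BB·BB·AB·CA·BB·BB·CA·BB·AB·CA·CA·BB·AB·CA·BB·BB·BB·BB·AB·CA·BB·BB·CA·BB·AB·CA·AB·CA·BB·BB·CA·BB·AB·CA·BB·BB·BB·BB·BB·BB·BB·BB
    A ↦ CA
    B ↦ BB
    C ↦ AB

A->CA, B->BB, C->AB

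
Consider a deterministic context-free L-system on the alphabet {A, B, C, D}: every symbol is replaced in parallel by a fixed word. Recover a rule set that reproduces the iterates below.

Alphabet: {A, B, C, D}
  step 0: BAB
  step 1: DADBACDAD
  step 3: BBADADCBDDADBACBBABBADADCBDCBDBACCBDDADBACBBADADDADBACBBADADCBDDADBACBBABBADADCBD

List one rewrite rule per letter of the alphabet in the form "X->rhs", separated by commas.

  step 0 ⇒ step 1: BAB ⇒ DAD·BAC·DAD
    A ↦ BAC
    B ↦ DAD
    C ↦ BBA  (constrained at step 1)
    D ↦ CBD  (constrained at step 1)

A->BAC, B->DAD, C->BBA, D->CBD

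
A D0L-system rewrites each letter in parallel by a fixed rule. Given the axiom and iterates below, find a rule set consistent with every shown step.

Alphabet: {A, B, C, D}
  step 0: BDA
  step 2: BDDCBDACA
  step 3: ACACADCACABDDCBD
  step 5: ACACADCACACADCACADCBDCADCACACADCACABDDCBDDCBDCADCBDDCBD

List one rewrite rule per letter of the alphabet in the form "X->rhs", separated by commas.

  step 2 ⇒ step 3: BDDCBDACA ⇒ A·CA·CA·DC·A·CA·BD·DC·BD
    A ↦ BD
    B ↦ A
    C ↦ DC
    D ↦ CA

A->BD, B->A, C->DC, D->CA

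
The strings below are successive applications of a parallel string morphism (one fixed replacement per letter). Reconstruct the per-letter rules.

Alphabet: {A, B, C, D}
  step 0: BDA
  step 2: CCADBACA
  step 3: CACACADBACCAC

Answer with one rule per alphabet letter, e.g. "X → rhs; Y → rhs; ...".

A->C, B->A, C->CA, D->ADB

  step 2 ⇒ step 3: CCADBACA ⇒ CA·CA·C·ADB·A·C·CA·C
    A ↦ C
    B ↦ A
    C ↦ CA
    D ↦ ADB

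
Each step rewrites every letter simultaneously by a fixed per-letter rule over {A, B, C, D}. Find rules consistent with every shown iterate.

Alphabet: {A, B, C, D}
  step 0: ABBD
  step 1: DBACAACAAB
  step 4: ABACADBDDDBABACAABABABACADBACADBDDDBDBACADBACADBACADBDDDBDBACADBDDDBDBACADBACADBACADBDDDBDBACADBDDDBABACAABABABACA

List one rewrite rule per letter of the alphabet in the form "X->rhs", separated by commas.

A->DB, B->ACA, C->DD, D->AB

  step 0 ⇒ step 1: ABBD ⇒ DB·ACA·ACA·AB
    A ↦ DB
    B ↦ ACA
    D ↦ AB
    C ↦ DD  (constrained at step 1)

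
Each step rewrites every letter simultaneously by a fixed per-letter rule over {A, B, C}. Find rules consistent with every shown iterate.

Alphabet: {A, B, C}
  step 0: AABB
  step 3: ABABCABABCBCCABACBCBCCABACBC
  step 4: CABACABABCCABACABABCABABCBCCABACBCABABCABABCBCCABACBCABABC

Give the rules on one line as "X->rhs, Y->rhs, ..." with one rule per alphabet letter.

A->C, B->ABA, C->BC

  step 3 ⇒ step 4: ABABCABABCBCCABACBCBCCABACBC ⇒ C·ABA·C·ABA·BC·C·ABA·C·ABA·BC·ABA·BC·BC·C·ABA·C·BC·ABA·BC·ABA·BC·BC·C·ABA·C·BC·ABA·BC
    A ↦ C
    B ↦ ABA
    C ↦ BC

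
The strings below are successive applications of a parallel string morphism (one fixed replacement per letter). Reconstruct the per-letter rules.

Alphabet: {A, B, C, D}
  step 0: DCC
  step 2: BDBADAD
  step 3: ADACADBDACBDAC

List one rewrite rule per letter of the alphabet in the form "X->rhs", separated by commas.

  step 2 ⇒ step 3: BDBADAD ⇒ AD·AC·AD·BD·AC·BD·AC
    A ↦ BD
    B ↦ AD
    D ↦ AC
    C ↦ B  (constrained at step 0)

A->BD, B->AD, C->B, D->AC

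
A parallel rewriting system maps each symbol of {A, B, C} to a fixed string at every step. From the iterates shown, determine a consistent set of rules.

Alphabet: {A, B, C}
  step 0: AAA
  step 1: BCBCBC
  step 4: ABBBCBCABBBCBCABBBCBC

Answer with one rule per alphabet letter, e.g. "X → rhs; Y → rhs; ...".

A->BC, B->A, C->BB

  step 0 ⇒ step 1: AAA ⇒ BC·BC·BC
    A ↦ BC
    B ↦ A  (constrained at step 1)
    C ↦ BB  (constrained at step 1)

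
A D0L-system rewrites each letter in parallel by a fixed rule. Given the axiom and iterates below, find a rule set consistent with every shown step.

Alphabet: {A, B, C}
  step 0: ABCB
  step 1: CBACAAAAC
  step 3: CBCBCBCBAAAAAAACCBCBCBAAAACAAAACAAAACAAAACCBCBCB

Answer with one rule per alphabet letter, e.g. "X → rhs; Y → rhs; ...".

A->CB, B->AC, C->AAA

  step 0 ⇒ step 1: ABCB ⇒ CB·AC·AAA·AC
    A ↦ CB
    B ↦ AC
    C ↦ AAA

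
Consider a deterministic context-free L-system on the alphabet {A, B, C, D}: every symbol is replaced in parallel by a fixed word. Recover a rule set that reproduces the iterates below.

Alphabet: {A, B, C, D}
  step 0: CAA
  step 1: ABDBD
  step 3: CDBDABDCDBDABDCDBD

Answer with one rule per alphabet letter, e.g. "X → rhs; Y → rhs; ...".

  step 0 ⇒ step 1: CAA ⇒ A·BD·BD
    A ↦ BD
    C ↦ A
    B ↦ CD  (constrained at step 1)
    D ↦ BD  (constrained at step 1)

A->BD, B->CD, C->A, D->BD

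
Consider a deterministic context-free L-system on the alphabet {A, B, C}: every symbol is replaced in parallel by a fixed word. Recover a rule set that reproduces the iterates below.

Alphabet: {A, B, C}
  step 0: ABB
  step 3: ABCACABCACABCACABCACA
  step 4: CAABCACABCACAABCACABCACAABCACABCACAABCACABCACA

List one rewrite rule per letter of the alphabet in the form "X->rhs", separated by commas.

  step 3 ⇒ step 4: ABCACABCACABCACABCACA ⇒ CA·A·BCA·CA·BCA·CA·A·BCA·CA·BCA·CA·A·BCA·CA·BCA·CA·A·BCA·CA·BCA·CA
    A ↦ CA
    B ↦ A
    C ↦ BCA

A->CA, B->A, C->BCA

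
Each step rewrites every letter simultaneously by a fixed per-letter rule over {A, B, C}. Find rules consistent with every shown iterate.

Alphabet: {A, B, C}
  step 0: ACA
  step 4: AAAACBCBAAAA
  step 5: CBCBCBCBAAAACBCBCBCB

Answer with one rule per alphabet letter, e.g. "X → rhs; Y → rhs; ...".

  step 4 ⇒ step 5: AAAACBCBAAAA ⇒ CB·CB·CB·CB·A·A·A·A·CB·CB·CB·CB
    A ↦ CB
    B ↦ A
    C ↦ A

A->CB, B->A, C->A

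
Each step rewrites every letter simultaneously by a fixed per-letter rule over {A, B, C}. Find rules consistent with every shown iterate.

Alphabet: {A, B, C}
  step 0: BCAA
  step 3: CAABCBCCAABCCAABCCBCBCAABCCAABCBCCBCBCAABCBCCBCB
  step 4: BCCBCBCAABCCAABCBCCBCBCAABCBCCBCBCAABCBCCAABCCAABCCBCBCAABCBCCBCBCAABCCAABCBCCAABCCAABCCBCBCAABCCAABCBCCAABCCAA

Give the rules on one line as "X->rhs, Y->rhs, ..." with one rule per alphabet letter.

  step 3 ⇒ step 4: CAABCBCCAABCCAABCCBCBCAABCCAABCBCCBCBCAABCBCCBCB ⇒ BC·CB·CB·CAA·BC·CAA·BC·BC·CB·CB·CAA·BC·BC·CB·CB·CAA·BC·BC·CAA·BC·CAA·BC·CB·CB·CAA·BC·BC·CB·CB·CAA·BC·CAA·BC·BC·CAA·BC·CAA·BC·CB·CB·CAA·BC·CAA·BC·BC·CAA·BC·CAA
    A ↦ CB
    B ↦ CAA
    C ↦ BC

A->CB, B->CAA, C->BC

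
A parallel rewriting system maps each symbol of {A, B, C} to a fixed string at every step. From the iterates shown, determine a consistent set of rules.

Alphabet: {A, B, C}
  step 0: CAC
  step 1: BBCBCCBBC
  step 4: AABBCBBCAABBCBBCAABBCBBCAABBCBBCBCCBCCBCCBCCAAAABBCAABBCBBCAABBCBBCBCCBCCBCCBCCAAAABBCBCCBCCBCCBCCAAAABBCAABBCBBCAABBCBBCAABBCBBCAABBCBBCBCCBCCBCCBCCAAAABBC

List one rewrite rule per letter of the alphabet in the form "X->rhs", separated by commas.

A->BCC, B->AA, C->BBC

  step 0 ⇒ step 1: CAC ⇒ BBC·BCC·BBC
    A ↦ BCC
    C ↦ BBC
    B ↦ AA  (constrained at step 1)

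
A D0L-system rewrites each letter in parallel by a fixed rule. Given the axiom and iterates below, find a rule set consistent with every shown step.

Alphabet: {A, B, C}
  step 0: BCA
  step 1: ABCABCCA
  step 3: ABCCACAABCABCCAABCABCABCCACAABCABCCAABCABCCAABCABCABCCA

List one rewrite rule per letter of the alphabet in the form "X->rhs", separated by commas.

A->CA, B->ABC, C->ABC

  step 0 ⇒ step 1: BCA ⇒ ABC·ABC·CA
    A ↦ CA
    B ↦ ABC
    C ↦ ABC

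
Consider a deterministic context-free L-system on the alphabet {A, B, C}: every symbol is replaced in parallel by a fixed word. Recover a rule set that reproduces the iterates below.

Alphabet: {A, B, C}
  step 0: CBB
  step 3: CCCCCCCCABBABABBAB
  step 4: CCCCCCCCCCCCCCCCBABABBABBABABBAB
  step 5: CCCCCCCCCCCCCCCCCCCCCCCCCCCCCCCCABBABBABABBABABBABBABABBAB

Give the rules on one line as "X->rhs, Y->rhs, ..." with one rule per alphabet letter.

A->B, B->AB, C->CC

  step 4 ⇒ step 5: CCCCCCCCCCCCCCCCBABABBABBABABBAB ⇒ CC·CC·CC·CC·CC·CC·CC·CC·CC·CC·CC·CC·CC·CC·CC·CC·AB·B·AB·B·AB·AB·B·AB·AB·B·AB·B·AB·AB·B·AB
    A ↦ B
    B ↦ AB
    C ↦ CC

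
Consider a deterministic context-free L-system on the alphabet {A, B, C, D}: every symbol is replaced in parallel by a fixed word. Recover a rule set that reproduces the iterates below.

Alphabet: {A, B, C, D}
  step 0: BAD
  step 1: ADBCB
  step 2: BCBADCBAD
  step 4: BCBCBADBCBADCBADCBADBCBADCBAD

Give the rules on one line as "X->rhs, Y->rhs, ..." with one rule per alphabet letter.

A->BC, B->AD, C->CB, D->B

  step 1 ⇒ step 2: ADBCB ⇒ BC·B·AD·CB·AD
    A ↦ BC
    B ↦ AD
    C ↦ CB
    D ↦ B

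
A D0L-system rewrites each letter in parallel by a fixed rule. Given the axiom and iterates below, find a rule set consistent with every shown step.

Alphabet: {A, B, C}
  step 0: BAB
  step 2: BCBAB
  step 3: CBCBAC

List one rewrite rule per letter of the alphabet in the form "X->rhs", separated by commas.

  step 2 ⇒ step 3: BCBAB ⇒ C·B·C·BA·C
    A ↦ BA
    B ↦ C
    C ↦ B

A->BA, B->C, C->B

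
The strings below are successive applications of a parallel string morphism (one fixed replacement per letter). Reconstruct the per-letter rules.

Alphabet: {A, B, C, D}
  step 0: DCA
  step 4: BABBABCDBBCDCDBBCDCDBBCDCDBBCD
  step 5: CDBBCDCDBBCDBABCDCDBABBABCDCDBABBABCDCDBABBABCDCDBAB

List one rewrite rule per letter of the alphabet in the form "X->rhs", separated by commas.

A->BB, B->CD, C->B, D->AB

  step 4 ⇒ step 5: BABBABCDBBCDCDBBCDCDBBCDCDBBCD ⇒ CD·BB·CD·CD·BB·CD·B·AB·CD·CD·B·AB·B·AB·CD·CD·B·AB·B·AB·CD·CD·B·AB·B·AB·CD·CD·B·AB
    A ↦ BB
    B ↦ CD
    C ↦ B
    D ↦ AB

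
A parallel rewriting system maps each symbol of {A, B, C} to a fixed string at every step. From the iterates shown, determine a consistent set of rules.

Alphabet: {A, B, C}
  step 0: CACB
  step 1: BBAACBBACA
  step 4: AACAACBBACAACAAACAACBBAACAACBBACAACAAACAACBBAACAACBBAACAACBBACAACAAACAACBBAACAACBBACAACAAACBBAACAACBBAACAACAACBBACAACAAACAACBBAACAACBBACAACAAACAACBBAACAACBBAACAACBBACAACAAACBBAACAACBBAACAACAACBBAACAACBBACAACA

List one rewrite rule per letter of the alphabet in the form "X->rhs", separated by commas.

A->AAC, B->ACA, C->BB

  step 0 ⇒ step 1: CACB ⇒ BB·AAC·BB·ACA
    A ↦ AAC
    B ↦ ACA
    C ↦ BB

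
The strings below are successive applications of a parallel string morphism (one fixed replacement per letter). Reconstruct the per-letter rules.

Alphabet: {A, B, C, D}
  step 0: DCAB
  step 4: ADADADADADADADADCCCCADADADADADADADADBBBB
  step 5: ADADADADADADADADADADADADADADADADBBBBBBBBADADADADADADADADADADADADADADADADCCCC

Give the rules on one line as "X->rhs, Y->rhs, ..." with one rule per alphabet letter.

A->AD, B->C, C->BB, D->AD

  step 4 ⇒ step 5: ADADADADADADADADCCCCADADADADADADADADBBBB ⇒ AD·AD·AD·AD·AD·AD·AD·AD·AD·AD·AD·AD·AD·AD·AD·AD·BB·BB·BB·BB·AD·AD·AD·AD·AD·AD·AD·AD·AD·AD·AD·AD·AD·AD·AD·AD·C·C·C·C
    A ↦ AD
    B ↦ C
    C ↦ BB
    D ↦ AD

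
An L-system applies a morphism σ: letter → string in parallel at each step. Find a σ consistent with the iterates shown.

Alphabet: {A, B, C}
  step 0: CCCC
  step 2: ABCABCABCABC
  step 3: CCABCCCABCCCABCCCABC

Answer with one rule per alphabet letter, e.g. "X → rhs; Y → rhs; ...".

A->CC, B->A, C->BC

  step 2 ⇒ step 3: ABCABCABCABC ⇒ CC·A·BC·CC·A·BC·CC·A·BC·CC·A·BC
    A ↦ CC
    B ↦ A
    C ↦ BC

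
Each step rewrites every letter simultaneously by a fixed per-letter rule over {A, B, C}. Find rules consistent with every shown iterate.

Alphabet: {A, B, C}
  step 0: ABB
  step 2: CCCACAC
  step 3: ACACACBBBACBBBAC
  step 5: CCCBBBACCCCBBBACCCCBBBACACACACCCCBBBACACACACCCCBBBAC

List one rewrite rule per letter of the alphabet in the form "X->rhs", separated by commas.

A->BBB, B->C, C->AC

  step 2 ⇒ step 3: CCCACAC ⇒ AC·AC·AC·BBB·AC·BBB·AC
    A ↦ BBB
    C ↦ AC
    B ↦ C  (constrained at step 0)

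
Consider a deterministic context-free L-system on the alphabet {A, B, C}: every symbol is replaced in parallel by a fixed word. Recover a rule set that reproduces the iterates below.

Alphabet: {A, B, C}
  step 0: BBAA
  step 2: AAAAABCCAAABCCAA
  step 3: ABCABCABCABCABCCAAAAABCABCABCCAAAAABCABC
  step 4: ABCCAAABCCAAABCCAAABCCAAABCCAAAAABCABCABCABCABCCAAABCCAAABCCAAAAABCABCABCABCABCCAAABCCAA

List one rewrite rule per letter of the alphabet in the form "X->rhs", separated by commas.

  step 3 ⇒ step 4: ABCABCABCABCABCCAAAAABCABCABCCAAAAABCABC ⇒ ABC·C·AA·ABC·C·AA·ABC·C·AA·ABC·C·AA·ABC·C·AA·AA·ABC·ABC·ABC·ABC·ABC·C·AA·ABC·C·AA·ABC·C·AA·AA·ABC·ABC·ABC·ABC·ABC·C·AA·ABC·C·AA
    A ↦ ABC
    B ↦ C
    C ↦ AA

A->ABC, B->C, C->AA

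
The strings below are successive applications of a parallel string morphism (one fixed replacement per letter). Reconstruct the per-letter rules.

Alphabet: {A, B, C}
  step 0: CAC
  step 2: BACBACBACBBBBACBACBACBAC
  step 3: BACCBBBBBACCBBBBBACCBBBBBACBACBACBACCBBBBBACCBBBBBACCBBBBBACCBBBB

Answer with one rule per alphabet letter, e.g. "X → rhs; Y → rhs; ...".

A->CB, B->BAC, C->BBB

  step 2 ⇒ step 3: BACBACBACBBBBACBACBACBAC ⇒ BAC·CB·BBB·BAC·CB·BBB·BAC·CB·BBB·BAC·BAC·BAC·BAC·CB·BBB·BAC·CB·BBB·BAC·CB·BBB·BAC·CB·BBB
    A ↦ CB
    B ↦ BAC
    C ↦ BBB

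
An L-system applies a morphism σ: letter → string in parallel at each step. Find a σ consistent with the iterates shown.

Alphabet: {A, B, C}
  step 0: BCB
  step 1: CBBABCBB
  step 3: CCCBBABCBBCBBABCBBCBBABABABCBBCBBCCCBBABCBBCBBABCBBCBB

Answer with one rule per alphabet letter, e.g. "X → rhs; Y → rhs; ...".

A->CC, B->CBB, C->AB

  step 0 ⇒ step 1: BCB ⇒ CBB·AB·CBB
    B ↦ CBB
    C ↦ AB
    A ↦ CC  (constrained at step 1)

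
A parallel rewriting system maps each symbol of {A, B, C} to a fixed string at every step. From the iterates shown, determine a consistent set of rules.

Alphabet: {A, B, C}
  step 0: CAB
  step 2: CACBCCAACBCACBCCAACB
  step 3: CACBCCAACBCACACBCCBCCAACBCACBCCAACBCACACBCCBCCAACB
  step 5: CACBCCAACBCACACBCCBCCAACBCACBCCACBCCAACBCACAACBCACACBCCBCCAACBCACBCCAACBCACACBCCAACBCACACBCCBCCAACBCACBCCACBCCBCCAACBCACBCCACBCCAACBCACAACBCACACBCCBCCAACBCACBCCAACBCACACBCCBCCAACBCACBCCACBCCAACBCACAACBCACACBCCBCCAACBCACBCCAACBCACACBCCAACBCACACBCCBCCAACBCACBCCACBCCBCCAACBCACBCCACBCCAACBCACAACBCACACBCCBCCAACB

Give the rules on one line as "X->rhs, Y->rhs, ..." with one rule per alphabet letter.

  step 2 ⇒ step 3: CACBCCAACBCACBCCAACB ⇒ CA·CBC·CA·ACB·CA·CA·CBC·CBC·CA·ACB·CA·CBC·CA·ACB·CA·CA·CBC·CBC·CA·ACB
    A ↦ CBC
    B ↦ ACB
    C ↦ CA

A->CBC, B->ACB, C->CA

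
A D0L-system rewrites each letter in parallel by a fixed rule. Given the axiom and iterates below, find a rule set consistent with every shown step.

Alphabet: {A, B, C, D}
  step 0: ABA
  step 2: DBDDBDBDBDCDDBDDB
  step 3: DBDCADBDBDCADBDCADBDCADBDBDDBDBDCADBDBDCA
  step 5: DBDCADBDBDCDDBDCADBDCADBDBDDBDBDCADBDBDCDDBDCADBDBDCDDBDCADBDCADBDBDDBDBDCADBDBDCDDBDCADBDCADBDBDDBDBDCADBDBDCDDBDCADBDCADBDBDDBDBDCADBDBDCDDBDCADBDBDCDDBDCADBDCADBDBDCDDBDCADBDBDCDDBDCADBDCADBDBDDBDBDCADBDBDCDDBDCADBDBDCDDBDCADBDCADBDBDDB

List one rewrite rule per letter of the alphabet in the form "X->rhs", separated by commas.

  step 2 ⇒ step 3: DBDDBDBDBDCDDBDDB ⇒ DB·DCA·DB·DB·DCA·DB·DCA·DB·DCA·DB·DBD·DB·DB·DCA·DB·DB·DCA
    B ↦ DCA
    C ↦ DBD
    D ↦ DB
    A ↦ CD  (constrained at step 0)

A->CD, B->DCA, C->DBD, D->DB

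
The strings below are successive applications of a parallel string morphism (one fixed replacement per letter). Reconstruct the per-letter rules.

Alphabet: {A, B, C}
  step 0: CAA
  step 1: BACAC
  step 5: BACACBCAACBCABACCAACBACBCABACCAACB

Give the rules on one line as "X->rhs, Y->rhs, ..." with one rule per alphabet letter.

A->AC, B->CA, C->B

  step 0 ⇒ step 1: CAA ⇒ B·AC·AC
    A ↦ AC
    C ↦ B
    B ↦ CA  (constrained at step 1)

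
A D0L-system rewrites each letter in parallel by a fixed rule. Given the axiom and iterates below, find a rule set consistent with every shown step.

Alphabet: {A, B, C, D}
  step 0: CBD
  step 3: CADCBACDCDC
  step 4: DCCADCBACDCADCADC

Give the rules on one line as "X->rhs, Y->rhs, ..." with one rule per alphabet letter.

  step 3 ⇒ step 4: CADCBACDCDC ⇒ DC·C·A·DC·BA·C·DC·A·DC·A·DC
    A ↦ C
    B ↦ BA
    C ↦ DC
    D ↦ A

A->C, B->BA, C->DC, D->A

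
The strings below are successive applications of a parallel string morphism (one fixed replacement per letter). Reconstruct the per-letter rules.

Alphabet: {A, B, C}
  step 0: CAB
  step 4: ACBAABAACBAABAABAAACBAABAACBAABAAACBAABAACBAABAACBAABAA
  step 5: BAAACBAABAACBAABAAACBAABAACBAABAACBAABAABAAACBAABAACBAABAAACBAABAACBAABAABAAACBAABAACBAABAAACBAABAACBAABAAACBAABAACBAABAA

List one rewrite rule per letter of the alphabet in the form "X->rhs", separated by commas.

A->BAA, B->C, C->A

  step 4 ⇒ step 5: ACBAABAACBAABAABAAACBAABAACBAABAAACBAABAACBAABAACBAABAA ⇒ BAA·A·C·BAA·BAA·C·BAA·BAA·A·C·BAA·BAA·C·BAA·BAA·C·BAA·BAA·BAA·A·C·BAA·BAA·C·BAA·BAA·A·C·BAA·BAA·C·BAA·BAA·BAA·A·C·BAA·BAA·C·BAA·BAA·A·C·BAA·BAA·C·BAA·BAA·A·C·BAA·BAA·C·BAA·BAA
    A ↦ BAA
    B ↦ C
    C ↦ A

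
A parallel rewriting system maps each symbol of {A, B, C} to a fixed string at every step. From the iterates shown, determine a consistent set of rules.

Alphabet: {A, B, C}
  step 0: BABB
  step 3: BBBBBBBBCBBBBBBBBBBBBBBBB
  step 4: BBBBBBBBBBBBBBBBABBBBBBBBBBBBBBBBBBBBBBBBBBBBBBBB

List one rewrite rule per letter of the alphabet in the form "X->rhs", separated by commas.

A->C, B->BB, C->A

  step 3 ⇒ step 4: BBBBBBBBCBBBBBBBBBBBBBBBB ⇒ BB·BB·BB·BB·BB·BB·BB·BB·A·BB·BB·BB·BB·BB·BB·BB·BB·BB·BB·BB·BB·BB·BB·BB·BB
    B ↦ BB
    C ↦ A
    A ↦ C  (constrained at step 0)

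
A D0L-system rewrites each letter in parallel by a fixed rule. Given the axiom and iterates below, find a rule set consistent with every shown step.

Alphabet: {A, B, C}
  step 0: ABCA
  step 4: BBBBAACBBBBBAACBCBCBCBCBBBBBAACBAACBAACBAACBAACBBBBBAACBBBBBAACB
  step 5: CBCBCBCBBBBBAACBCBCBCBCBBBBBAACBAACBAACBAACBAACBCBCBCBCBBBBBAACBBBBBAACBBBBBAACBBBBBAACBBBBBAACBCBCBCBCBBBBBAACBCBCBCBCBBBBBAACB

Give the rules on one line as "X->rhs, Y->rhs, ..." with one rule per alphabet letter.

A->BB, B->CB, C->AA

  step 4 ⇒ step 5: BBBBAACBBBBBAACBCBCBCBCBBBBBAACBAACBAACBAACBAACBBBBBAACBBBBBAACB ⇒ CB·CB·CB·CB·BB·BB·AA·CB·CB·CB·CB·CB·BB·BB·AA·CB·AA·CB·AA·CB·AA·CB·AA·CB·CB·CB·CB·CB·BB·BB·AA·CB·BB·BB·AA·CB·BB·BB·AA·CB·BB·BB·AA·CB·BB·BB·AA·CB·CB·CB·CB·CB·BB·BB·AA·CB·CB·CB·CB·CB·BB·BB·AA·CB
    A ↦ BB
    B ↦ CB
    C ↦ AA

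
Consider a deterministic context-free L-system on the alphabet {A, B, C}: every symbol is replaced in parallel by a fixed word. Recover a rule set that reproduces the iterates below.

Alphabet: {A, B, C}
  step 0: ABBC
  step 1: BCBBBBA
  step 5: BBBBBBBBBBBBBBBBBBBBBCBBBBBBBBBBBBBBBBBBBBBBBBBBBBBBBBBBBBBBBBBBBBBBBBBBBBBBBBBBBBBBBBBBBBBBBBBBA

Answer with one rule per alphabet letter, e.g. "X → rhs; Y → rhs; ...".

  step 0 ⇒ step 1: ABBC ⇒ BC·BB·BB·A
    A ↦ BC
    B ↦ BB
    C ↦ A

A->BC, B->BB, C->A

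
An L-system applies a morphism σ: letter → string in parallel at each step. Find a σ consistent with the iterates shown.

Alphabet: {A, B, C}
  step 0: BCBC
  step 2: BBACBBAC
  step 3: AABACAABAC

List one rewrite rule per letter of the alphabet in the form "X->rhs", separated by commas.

A->B, B->A, C->AC

  step 2 ⇒ step 3: BBACBBAC ⇒ A·A·B·AC·A·A·B·AC
    A ↦ B
    B ↦ A
    C ↦ AC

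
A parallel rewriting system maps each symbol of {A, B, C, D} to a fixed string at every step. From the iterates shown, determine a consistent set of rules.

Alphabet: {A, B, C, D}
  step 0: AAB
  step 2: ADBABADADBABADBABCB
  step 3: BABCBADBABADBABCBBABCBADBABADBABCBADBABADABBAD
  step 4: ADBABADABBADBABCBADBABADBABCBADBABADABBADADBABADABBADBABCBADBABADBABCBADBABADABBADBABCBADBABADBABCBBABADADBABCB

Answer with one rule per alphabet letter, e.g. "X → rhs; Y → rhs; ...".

  step 3 ⇒ step 4: BABCBADBABADBABCBBABCBADBABADBABCBADBABADABBAD ⇒ AD·BAB·AD·ABB·AD·BAB·CB·AD·BAB·AD·BAB·CB·AD·BAB·AD·ABB·AD·AD·BAB·AD·ABB·AD·BAB·CB·AD·BAB·AD·BAB·CB·AD·BAB·AD·ABB·AD·BAB·CB·AD·BAB·AD·BAB·CB·BAB·AD·AD·BAB·CB
    A ↦ BAB
    B ↦ AD
    C ↦ ABB
    D ↦ CB

A->BAB, B->AD, C->ABB, D->CB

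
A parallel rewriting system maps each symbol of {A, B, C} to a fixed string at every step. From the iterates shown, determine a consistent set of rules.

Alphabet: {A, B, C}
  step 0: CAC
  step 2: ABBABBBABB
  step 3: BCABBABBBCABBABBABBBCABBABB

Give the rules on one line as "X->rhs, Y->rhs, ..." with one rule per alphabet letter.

  step 2 ⇒ step 3: ABBABBBABB ⇒ BC·ABB·ABB·BC·ABB·ABB·ABB·BC·ABB·ABB
    A ↦ BC
    B ↦ ABB
    C ↦ B  (constrained at step 0)

A->BC, B->ABB, C->B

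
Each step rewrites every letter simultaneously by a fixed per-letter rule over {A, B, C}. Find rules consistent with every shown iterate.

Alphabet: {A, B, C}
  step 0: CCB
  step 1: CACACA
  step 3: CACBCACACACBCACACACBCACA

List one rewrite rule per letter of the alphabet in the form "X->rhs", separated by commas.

  step 0 ⇒ step 1: CCB ⇒ CA·CA·CA
    B ↦ CA
    C ↦ CA
    A ↦ CB  (constrained at step 1)

A->CB, B->CA, C->CA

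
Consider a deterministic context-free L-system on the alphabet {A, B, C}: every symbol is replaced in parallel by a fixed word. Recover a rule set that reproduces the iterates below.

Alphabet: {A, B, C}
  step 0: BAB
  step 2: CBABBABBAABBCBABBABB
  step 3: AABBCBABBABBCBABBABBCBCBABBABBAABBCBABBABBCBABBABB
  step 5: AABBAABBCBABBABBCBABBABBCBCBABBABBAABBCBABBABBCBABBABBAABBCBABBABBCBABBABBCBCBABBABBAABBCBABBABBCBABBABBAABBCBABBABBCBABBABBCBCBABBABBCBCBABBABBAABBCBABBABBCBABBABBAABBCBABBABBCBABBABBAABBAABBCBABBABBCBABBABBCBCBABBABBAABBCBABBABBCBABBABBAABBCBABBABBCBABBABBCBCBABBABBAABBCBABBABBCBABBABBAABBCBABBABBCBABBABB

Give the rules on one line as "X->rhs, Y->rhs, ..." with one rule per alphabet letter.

A->CB, B->ABB, C->A

  step 2 ⇒ step 3: CBABBABBAABBCBABBABB ⇒ A·ABB·CB·ABB·ABB·CB·ABB·ABB·CB·CB·ABB·ABB·A·ABB·CB·ABB·ABB·CB·ABB·ABB
    A ↦ CB
    B ↦ ABB
    C ↦ A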